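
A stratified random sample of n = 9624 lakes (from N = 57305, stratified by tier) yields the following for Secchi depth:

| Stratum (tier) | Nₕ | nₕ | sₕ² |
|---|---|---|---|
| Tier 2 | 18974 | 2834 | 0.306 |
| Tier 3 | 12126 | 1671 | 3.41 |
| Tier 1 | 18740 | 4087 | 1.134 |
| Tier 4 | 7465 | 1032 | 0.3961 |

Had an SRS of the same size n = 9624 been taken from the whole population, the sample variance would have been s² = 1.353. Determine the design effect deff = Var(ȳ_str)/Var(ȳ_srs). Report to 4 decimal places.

Var(ȳ_str) = Σ Wₕ²(1−fₕ)sₕ²/nₕ with Wₕ = Nₕ/57305:
  Tier 2: (18974/57305)²·(1−2834/18974)·0.306/2834 = 1.0069293 × 10^-5
  Tier 3: (12126/57305)²·(1−1671/12126)·3.41/1671 = 7.878336 × 10^-5
  Tier 1: (18740/57305)²·(1−4087/18740)·1.134/4087 = 2.3201685 × 10^-5
  Tier 4: (7465/57305)²·(1−1032/7465)·0.3961/1032 = 5.6128505 × 10^-6
  → Var(ȳ_str) = 1.1766719 × 10^-4.
Var(ȳ_srs) = (1 − 9624/57305)·1.353/9624 = 1.1697553 × 10^-4.
deff = (1.1766719 × 10^-4) / (1.1697553 × 10^-4) = 1.0059.

1.0059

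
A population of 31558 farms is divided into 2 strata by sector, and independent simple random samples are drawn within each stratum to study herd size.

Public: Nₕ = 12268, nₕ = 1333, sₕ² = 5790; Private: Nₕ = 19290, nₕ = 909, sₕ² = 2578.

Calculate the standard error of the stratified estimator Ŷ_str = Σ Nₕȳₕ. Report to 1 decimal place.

39853.3

Var(Ŷ_str) = Σₕ Nₕ²(1 − fₕ)sₕ²/nₕ.
Public: 12268²·(1 − 1333/12268)·5790/1333 = 5.8269457 × 10^8.
Private: 19290²·(1 − 909/19290)·2578/909 = 1.0055887 × 10^9.
Sum = 1.5882833 × 10^9.
SE = √(1.5882833 × 10^9) = 39853.3.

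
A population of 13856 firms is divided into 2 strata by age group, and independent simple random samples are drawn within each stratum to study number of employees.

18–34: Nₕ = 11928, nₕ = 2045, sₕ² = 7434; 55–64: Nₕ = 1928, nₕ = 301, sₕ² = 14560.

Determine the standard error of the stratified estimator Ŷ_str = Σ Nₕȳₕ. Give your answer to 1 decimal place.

24088.8

Var(Ŷ_str) = Σₕ Nₕ²(1 − fₕ)sₕ²/nₕ.
18–34: 11928²·(1 − 2045/11928)·7434/2045 = 4.2853438 × 10^8.
55–64: 1928²·(1 − 301/1928)·14560/301 = 1.5173629 × 10^8.
Sum = 5.8027067 × 10^8.
SE = √(5.8027067 × 10^8) = 24088.8.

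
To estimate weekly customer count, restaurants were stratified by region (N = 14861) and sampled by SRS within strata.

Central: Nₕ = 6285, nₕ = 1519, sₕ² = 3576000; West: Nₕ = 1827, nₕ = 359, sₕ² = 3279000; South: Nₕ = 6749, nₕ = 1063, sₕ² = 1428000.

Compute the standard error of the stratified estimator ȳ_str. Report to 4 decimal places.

Var(ȳ_str) = Σₕ Wₕ²(1 − fₕ)sₕ²/nₕ with Wₕ = Nₕ/N, N = 14861.
Central: Wₕ = 0.42291905; term = 0.42291905²·(1 − 0.24168656)·3576000/1519 = 319.30299.
West: Wₕ = 0.12293924; term = 0.12293924²·(1 − 0.19649699)·3279000/359 = 110.92144.
South: Wₕ = 0.45414171; term = 0.45414171²·(1 − 0.15750482)·1428000/1063 = 233.42381.
Sum = 663.64824.
SE = √(663.64824) = 25.7614.

25.7614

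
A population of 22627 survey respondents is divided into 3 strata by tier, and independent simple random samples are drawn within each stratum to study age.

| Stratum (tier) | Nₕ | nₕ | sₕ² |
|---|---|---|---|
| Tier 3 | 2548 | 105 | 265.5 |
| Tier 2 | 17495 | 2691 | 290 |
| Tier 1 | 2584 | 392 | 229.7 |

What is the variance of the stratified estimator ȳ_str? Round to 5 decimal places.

0.09174

Var(ȳ_str) = Σₕ Wₕ²(1 − fₕ)sₕ²/nₕ with Wₕ = Nₕ/N, N = 22627.
Tier 3: Wₕ = 0.11260883; term = 0.11260883²·(1 − 0.04120879)·265.5/105 = 0.030742853.
Tier 2: Wₕ = 0.77319132; term = 0.77319132²·(1 − 0.15381538)·290/2691 = 0.054515923.
Tier 1: Wₕ = 0.11419985; term = 0.11419985²·(1 − 0.15170279)·229.7/392 = 0.0064826718.
Sum = 0.091741448.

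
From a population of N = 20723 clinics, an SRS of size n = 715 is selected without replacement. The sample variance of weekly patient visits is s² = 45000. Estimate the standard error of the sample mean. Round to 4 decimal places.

Under SRS without replacement, Var(ȳ) = (1 − f)·s²/n with f = n/N = 715/20723 = 0.03450273.
Var(ȳ) = (1 − 0.03450273)·45000/715 = 0.96549727·62.937063 = 60.765563.
SE(ȳ) = √(60.765563) = 7.7952.

7.7952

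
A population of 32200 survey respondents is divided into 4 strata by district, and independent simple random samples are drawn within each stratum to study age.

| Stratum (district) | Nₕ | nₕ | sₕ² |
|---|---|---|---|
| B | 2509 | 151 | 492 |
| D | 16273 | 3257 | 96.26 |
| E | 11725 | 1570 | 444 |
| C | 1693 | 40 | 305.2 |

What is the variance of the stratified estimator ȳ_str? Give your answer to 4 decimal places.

Var(ȳ_str) = Σₕ Wₕ²(1 − fₕ)sₕ²/nₕ with Wₕ = Nₕ/N, N = 32200.
B: Wₕ = 0.07791925; term = 0.07791925²·(1 − 0.06018334)·492/151 = 0.018591776.
D: Wₕ = 0.50537267; term = 0.50537267²·(1 − 0.20014748)·96.26/3257 = 0.0060375608.
E: Wₕ = 0.36413043; term = 0.36413043²·(1 − 0.13390192)·444/1570 = 0.032476136.
C: Wₕ = 0.05257764; term = 0.05257764²·(1 − 0.02362670)·305.2/40 = 0.02059409.
Sum = 0.077699563.

0.0777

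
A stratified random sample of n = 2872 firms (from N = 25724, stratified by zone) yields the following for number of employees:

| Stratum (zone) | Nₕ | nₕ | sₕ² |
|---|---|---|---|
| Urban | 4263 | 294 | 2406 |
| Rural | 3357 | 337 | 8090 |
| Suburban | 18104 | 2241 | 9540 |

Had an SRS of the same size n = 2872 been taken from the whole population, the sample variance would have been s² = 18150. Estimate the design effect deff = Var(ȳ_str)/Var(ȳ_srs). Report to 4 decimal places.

Var(ȳ_str) = Σ Wₕ²(1−fₕ)sₕ²/nₕ with Wₕ = Nₕ/25724:
  Urban: (4263/25724)²·(1−294/4263)·2406/294 = 0.20925109
  Rural: (3357/25724)²·(1−337/3357)·8090/337 = 0.36778999
  Suburban: (18104/25724)²·(1−2241/18104)·9540/2241 = 1.847521
  → Var(ȳ_str) = 2.4245621.
Var(ȳ_srs) = (1 − 2872/25724)·18150/2872 = 5.6140711.
deff = 2.4245621 / 5.6140711 = 0.4319.

0.4319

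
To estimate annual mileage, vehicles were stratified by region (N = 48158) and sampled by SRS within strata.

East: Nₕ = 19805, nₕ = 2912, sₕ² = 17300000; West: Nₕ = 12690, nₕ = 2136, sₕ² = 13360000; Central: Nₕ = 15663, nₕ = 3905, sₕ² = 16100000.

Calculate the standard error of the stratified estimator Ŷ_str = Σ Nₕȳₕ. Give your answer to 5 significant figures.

1.8933 × 10^6

Var(Ŷ_str) = Σₕ Nₕ²(1 − fₕ)sₕ²/nₕ.
East: 19805²·(1 − 2912/19805)·17300000/2912 = 1.9876337 × 10^12.
West: 12690²·(1 − 2136/12690)·13360000/2136 = 8.3769114 × 10^11.
Central: 15663²·(1 − 3905/15663)·16100000/3905 = 7.5929972 × 10^11.
Sum = 3.5846246 × 10^12.
SE = √(3.5846246 × 10^12) = 1.8933 × 10^6.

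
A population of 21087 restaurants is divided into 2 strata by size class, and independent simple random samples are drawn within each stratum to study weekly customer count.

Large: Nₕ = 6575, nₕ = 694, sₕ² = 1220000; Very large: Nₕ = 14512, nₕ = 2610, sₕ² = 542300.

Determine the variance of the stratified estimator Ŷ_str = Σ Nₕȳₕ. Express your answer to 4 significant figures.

1.039 × 10^11

Var(Ŷ_str) = Σₕ Nₕ²(1 − fₕ)sₕ²/nₕ.
Large: 6575²·(1 − 694/6575)·1220000/694 = 6.79747 × 10^10.
Very large: 14512²·(1 − 2610/14512)·542300/2610 = 3.5887757 × 10^10.
Sum = 1.0386246 × 10^11.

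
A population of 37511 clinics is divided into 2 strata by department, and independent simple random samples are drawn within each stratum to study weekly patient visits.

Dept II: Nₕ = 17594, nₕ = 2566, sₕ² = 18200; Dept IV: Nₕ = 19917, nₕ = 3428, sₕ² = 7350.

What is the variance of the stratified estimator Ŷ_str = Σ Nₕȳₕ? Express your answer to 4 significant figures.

Var(Ŷ_str) = Σₕ Nₕ²(1 − fₕ)sₕ²/nₕ.
Dept II: 17594²·(1 − 2566/17594)·18200/2566 = 1.8753421 × 10^9.
Dept IV: 19917²·(1 − 3428/19917)·7350/3428 = 7.0414932 × 10^8.
Sum = 2.5794914 × 10^9.

2.579 × 10^9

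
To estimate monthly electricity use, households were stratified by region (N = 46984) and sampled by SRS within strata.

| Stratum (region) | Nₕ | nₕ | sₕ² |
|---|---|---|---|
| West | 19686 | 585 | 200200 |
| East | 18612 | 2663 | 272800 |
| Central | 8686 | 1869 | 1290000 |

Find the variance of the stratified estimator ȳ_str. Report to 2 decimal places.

Var(ȳ_str) = Σₕ Wₕ²(1 − fₕ)sₕ²/nₕ with Wₕ = Nₕ/N, N = 46984.
West: Wₕ = 0.41899370; term = 0.41899370²·(1 − 0.02971655)·200200/585 = 58.293726.
East: Wₕ = 0.39613485; term = 0.39613485²·(1 − 0.14307973)·272800/2663 = 13.775257.
Central: Wₕ = 0.18487145; term = 0.18487145²·(1 − 0.21517384)·1290000/1869 = 18.513714.
Sum = 90.582697.

90.58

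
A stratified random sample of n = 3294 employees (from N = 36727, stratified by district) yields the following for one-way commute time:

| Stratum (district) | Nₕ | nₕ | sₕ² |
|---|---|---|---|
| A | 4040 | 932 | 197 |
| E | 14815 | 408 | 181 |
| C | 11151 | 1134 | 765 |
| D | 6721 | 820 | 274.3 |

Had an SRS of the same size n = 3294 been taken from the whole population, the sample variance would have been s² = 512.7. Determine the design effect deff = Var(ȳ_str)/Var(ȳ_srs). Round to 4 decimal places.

Var(ȳ_str) = Σ Wₕ²(1−fₕ)sₕ²/nₕ with Wₕ = Nₕ/36727:
  A: (4040/36727)²·(1−932/4040)·197/932 = 0.0019676225
  E: (14815/36727)²·(1−408/14815)·181/408 = 0.070197673
  C: (11151/36727)²·(1−1134/11151)·765/1134 = 0.055863605
  D: (6721/36727)²·(1−820/6721)·274.3/820 = 0.0098355931
  → Var(ȳ_str) = 0.13786449.
Var(ȳ_srs) = (1 − 3294/36727)·512.7/3294 = 0.14168687.
deff = 0.13786449 / 0.14168687 = 0.9730.

0.9730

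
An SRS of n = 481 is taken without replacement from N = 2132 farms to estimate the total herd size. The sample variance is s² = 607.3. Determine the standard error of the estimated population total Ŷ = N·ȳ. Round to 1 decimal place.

2108.1

Var(Ŷ) = N²·Var(ȳ) = N²·(1 − n/N)·s²/n.
f = 481/2132 = 0.22560976; Var(ȳ) = 0.77439024·607.3/481 = 0.97772806.
Var(Ŷ) = 2132² · 0.97772806 = 4.4441886 × 10^6.
SE(Ŷ) = √(4.4441886 × 10^6) = 2108.1.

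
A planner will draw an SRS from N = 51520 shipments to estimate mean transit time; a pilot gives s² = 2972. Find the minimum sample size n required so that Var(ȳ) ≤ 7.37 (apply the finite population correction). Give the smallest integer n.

401

Without fpc, n₀ = s²/D = 2972/7.37 = 403.2564.
With fpc, (1 − n/N)·s²/n ≤ D requires n ≥ n₀/(1 + n₀/N) = 403.2564/(1 + 403.2564/51520) = 400.1246.
Rounding up, n = 401.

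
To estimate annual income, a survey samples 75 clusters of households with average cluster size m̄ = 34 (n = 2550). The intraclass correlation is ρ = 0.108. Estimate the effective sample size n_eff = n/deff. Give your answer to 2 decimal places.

558.72

deff = 1 + (34 − 1)·0.108 = 1 + 3.564 = 4.564.
n_eff = 2550 / 4.564 = 558.72.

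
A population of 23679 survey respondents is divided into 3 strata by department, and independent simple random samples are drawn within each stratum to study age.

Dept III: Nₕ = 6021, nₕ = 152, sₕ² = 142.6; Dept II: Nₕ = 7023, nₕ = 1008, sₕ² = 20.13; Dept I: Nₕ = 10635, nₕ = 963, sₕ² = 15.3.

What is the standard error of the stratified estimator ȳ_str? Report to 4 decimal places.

0.2521

Var(ȳ_str) = Σₕ Wₕ²(1 − fₕ)sₕ²/nₕ with Wₕ = Nₕ/N, N = 23679.
Dept III: Wₕ = 0.25427594; term = 0.25427594²·(1 − 0.02524498)·142.6/152 = 0.059126471.
Dept II: Wₕ = 0.29659192; term = 0.29659192²·(1 − 0.14352841)·20.13/1008 = 0.0015045784.
Dept I: Wₕ = 0.44913214; term = 0.44913214²·(1 − 0.09055007)·15.3/963 = 0.0029146889.
Sum = 0.063545738.
SE = √(0.063545738) = 0.2521.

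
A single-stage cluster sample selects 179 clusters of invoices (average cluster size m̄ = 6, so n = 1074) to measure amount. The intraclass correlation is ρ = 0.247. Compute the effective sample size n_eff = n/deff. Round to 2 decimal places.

deff = 1 + (6 − 1)·0.247 = 1 + 1.235 = 2.235.
n_eff = 1074 / 2.235 = 480.54.

480.54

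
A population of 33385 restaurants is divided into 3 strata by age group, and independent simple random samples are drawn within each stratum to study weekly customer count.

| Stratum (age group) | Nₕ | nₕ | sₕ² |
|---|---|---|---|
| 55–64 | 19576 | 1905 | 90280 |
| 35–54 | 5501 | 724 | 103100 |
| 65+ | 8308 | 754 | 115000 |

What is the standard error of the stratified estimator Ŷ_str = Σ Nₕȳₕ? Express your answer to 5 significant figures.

Var(Ŷ_str) = Σₕ Nₕ²(1 − fₕ)sₕ²/nₕ.
55–64: 19576²·(1 − 1905/19576)·90280/1905 = 1.6393876 × 10^10.
35–54: 5501²·(1 − 724/5501)·103100/724 = 3.7421138 × 10^9.
65+: 8308²·(1 − 754/8308)·115000/754 = 9.5719399 × 10^9.
Sum = 2.970793 × 10^10.
SE = √(2.970793 × 10^10) = 172360.

172360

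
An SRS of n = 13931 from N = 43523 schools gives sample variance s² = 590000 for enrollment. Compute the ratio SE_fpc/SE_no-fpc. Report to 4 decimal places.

f = n/N = 13931/43523 = 0.32008363.
SE_no-fpc = √(s²/n) = 6.5078099; SE_fpc = √((1−f)s²/n) = 5.3661475.
Ratio = √(1−f) = 0.82457041.

0.8246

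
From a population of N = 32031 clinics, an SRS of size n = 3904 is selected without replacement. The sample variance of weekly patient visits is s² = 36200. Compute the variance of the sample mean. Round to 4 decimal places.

Under SRS without replacement, Var(ȳ) = (1 − f)·s²/n with f = n/N = 3904/32031 = 0.12188193.
Var(ȳ) = (1 − 0.12188193)·36200/3904 = 0.87811807·9.272541 = 8.1423858.

8.1424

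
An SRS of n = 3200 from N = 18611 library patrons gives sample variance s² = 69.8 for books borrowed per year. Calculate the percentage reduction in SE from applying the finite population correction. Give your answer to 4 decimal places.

9.0023

f = n/N = 3200/18611 = 0.17194133.
SE_no-fpc = √(s²/n) = 0.14769055; SE_fpc = √((1−f)s²/n) = 0.13439505.
Ratio = √(1−f) = 0.90997729. Reduction = 100·(1 − 0.90997729) = 9.0023%.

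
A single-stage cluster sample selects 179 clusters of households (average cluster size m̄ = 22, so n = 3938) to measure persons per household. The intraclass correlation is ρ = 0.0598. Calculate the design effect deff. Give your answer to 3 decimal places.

2.256

deff = 1 + (22 − 1)·0.0598 = 1 + 1.2558 = 2.2558.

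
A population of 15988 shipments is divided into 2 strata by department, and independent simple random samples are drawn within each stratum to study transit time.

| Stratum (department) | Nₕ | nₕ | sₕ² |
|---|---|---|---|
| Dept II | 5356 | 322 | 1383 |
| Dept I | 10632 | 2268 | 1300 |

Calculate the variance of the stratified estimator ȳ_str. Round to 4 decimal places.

0.6524

Var(ȳ_str) = Σₕ Wₕ²(1 − fₕ)sₕ²/nₕ with Wₕ = Nₕ/N, N = 15988.
Dept II: Wₕ = 0.33500125; term = 0.33500125²·(1 − 0.06011949)·1383/322 = 0.45303506.
Dept I: Wₕ = 0.66499875; term = 0.66499875²·(1 − 0.21331828)·1300/2268 = 0.19940728.
Sum = 0.65244234.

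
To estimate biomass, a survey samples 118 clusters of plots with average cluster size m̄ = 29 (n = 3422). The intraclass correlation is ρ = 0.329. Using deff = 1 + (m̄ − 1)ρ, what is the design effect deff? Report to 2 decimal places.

10.21

deff = 1 + (29 − 1)·0.329 = 1 + 9.212 = 10.212.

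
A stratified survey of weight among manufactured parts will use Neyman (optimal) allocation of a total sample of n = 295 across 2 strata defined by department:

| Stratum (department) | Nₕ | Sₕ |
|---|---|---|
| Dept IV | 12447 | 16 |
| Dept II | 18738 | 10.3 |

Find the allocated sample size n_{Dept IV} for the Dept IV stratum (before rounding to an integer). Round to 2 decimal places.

Neyman allocation: nₕ = n·NₕSₕ / Σⱼ NⱼSⱼ.
Σ NⱼSⱼ = 12447·16 + 18738·10.3 = 392153.4.
n_{Dept IV} = 295·12447·16 / 392153.4 = 149.81.

149.81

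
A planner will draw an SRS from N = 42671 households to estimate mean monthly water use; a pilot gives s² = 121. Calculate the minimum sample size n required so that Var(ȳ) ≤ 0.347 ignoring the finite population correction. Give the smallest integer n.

349

Without fpc, n₀ = s²/D = 121/0.347 = 348.7032.
Rounding up, n = 349.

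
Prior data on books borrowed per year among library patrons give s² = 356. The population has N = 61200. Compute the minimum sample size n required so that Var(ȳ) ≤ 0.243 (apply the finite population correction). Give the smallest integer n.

1431

Without fpc, n₀ = s²/D = 356/0.243 = 1465.0206.
With fpc, (1 − n/N)·s²/n ≤ D requires n ≥ n₀/(1 + n₀/N) = 1465.0206/(1 + 1465.0206/61200) = 1430.7705.
Rounding up, n = 1431.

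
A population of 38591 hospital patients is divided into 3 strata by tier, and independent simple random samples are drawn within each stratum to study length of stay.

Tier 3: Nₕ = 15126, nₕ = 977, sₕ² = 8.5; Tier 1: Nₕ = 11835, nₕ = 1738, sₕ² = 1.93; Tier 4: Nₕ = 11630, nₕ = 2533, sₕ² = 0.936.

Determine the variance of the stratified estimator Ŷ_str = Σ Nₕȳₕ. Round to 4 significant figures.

Var(Ŷ_str) = Σₕ Nₕ²(1 − fₕ)sₕ²/nₕ.
Tier 3: 15126²·(1 − 977/15126)·8.5/977 = 1.8619765 × 10^6.
Tier 1: 11835²·(1 − 1738/11835)·1.93/1738 = 132699.15.
Tier 4: 11630²·(1 − 2533/11630)·0.936/2533 = 39094.762.
Sum = 2.0337704 × 10^6.

2.034 × 10^6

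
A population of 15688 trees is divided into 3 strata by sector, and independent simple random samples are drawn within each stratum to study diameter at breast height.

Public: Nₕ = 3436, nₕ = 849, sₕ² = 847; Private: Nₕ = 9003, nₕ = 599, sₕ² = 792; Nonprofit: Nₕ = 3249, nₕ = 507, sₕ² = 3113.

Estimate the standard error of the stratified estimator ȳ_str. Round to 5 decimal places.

0.81533

Var(ȳ_str) = Σₕ Wₕ²(1 − fₕ)sₕ²/nₕ with Wₕ = Nₕ/N, N = 15688.
Public: Wₕ = 0.21902091; term = 0.21902091²·(1 − 0.24708964)·847/849 = 0.036032147.
Private: Wₕ = 0.57387812; term = 0.57387812²·(1 − 0.06653338)·792/599 = 0.40647748.
Nonprofit: Wₕ = 0.20710097; term = 0.20710097²·(1 − 0.15604801)·3113/507 = 0.22225583.
Sum = 0.66476546.
SE = √(0.66476546) = 0.81533.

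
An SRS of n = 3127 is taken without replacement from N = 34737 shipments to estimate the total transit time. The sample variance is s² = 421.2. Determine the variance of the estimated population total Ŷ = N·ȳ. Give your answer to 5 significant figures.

Var(Ŷ) = N²·Var(ȳ) = N²·(1 − n/N)·s²/n.
f = 3127/34737 = 0.09001929; Var(ȳ) = 0.90998071·421.2/3127 = 0.12257239.
Var(Ŷ) = 34737² · 0.12257239 = 1.479031 × 10^8.

1.4790 × 10^8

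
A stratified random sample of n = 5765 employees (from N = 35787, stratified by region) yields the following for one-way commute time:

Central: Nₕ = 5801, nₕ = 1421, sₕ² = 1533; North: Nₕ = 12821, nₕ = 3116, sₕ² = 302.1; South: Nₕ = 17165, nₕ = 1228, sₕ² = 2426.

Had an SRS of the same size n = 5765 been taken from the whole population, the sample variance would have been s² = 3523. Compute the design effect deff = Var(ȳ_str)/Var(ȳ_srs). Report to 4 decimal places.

0.8832

Var(ȳ_str) = Σ Wₕ²(1−fₕ)sₕ²/nₕ with Wₕ = Nₕ/35787:
  Central: (5801/35787)²·(1−1421/5801)·1533/1421 = 0.021402991
  North: (12821/35787)²·(1−3116/12821)·302.1/3116 = 0.0094193325
  South: (17165/35787)²·(1−1228/17165)·2426/1228 = 0.42198035
  → Var(ȳ_str) = 0.45280267.
Var(ȳ_srs) = (1 − 5765/35787)·3523/5765 = 0.51265791.
deff = 0.45280267 / 0.51265791 = 0.8832.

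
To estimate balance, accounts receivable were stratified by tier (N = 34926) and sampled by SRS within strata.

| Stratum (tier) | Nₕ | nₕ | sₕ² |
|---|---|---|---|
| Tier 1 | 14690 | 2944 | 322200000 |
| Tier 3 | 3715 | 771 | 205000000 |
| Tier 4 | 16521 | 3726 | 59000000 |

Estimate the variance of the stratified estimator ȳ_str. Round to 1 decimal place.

20609.1

Var(ȳ_str) = Σₕ Wₕ²(1 − fₕ)sₕ²/nₕ with Wₕ = Nₕ/N, N = 34926.
Tier 1: Wₕ = 0.42060356; term = 0.42060356²·(1 − 0.20040844)·322200000/2944 = 15481.1.
Tier 3: Wₕ = 0.10636775; term = 0.10636775²·(1 − 0.20753701)·205000000/771 = 2383.9569.
Tier 4: Wₕ = 0.47302869; term = 0.47302869²·(1 − 0.22553114)·59000000/3726 = 2744.0251.
Sum = 20609.082.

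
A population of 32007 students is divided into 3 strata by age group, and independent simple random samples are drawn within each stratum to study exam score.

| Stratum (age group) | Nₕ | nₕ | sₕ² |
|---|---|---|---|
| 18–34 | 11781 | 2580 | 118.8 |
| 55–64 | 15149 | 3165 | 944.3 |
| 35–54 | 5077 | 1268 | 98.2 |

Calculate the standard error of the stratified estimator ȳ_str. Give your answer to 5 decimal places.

0.24332

Var(ȳ_str) = Σₕ Wₕ²(1 − fₕ)sₕ²/nₕ with Wₕ = Nₕ/N, N = 32007.
18–34: Wₕ = 0.36807573; term = 0.36807573²·(1 − 0.21899669)·118.8/2580 = 0.0048721874.
55–64: Wₕ = 0.47330272; term = 0.47330272²·(1 − 0.20892468)·944.3/3165 = 0.052872775.
35–54: Wₕ = 0.15862155; term = 0.15862155²·(1 − 0.24975379)·98.2/1268 = 0.0014619093.
Sum = 0.059206872.
SE = √(0.059206872) = 0.24332.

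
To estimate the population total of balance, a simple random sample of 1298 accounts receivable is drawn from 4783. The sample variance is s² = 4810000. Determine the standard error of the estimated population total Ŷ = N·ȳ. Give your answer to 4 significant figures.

Var(Ŷ) = N²·Var(ȳ) = N²·(1 − n/N)·s²/n.
f = 1298/4783 = 0.27137780; Var(ȳ) = 0.72862220·4810000/1298 = 2700.0561.
Var(Ŷ) = 4783² · 2700.0561 = 6.1769424 × 10^10.
SE(Ŷ) = √(6.1769424 × 10^10) = 248500.

248500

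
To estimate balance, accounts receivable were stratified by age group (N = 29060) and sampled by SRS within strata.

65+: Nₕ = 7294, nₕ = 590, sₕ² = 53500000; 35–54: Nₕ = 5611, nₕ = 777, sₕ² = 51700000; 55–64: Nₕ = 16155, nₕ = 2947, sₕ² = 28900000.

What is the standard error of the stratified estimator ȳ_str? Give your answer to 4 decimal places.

Var(ȳ_str) = Σₕ Wₕ²(1 − fₕ)sₕ²/nₕ with Wₕ = Nₕ/N, N = 29060.
65+: Wₕ = 0.25099794; term = 0.25099794²·(1 − 0.08088840)·53500000/590 = 5250.6167.
35–54: Wₕ = 0.19308328; term = 0.19308328²·(1 − 0.13847799)·51700000/777 = 2137.1018.
55–64: Wₕ = 0.55591879; term = 0.55591879²·(1 − 0.18242030)·28900000/2947 = 2477.8243.
Sum = 9865.5428.
SE = √(9865.5428) = 99.3254.

99.3254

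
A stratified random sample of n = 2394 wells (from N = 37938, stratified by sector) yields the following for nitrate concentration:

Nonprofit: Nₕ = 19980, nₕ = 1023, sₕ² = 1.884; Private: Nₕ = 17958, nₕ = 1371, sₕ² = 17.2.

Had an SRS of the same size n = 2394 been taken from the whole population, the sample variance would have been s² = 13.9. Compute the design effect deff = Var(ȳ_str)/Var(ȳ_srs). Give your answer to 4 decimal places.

0.5664

Var(ȳ_str) = Σ Wₕ²(1−fₕ)sₕ²/nₕ with Wₕ = Nₕ/37938:
  Nonprofit: (19980/37938)²·(1−1023/19980)·1.884/1023 = 4.846425 × 10^-4
  Private: (17958/37938)²·(1−1371/17958)·17.2/1371 = 0.0025963781
  → Var(ȳ_str) = 0.0030810206.
Var(ȳ_srs) = (1 − 2394/37938)·13.9/2394 = 0.0054397949.
deff = 0.0030810206 / 0.0054397949 = 0.5664.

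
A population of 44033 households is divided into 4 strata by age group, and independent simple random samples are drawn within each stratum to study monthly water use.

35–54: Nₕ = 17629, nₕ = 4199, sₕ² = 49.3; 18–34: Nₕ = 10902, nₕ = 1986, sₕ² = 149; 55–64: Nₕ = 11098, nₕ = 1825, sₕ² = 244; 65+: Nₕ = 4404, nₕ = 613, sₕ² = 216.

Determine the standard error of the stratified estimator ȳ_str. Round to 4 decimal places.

0.1238

Var(ȳ_str) = Σₕ Wₕ²(1 − fₕ)sₕ²/nₕ with Wₕ = Nₕ/N, N = 44033.
35–54: Wₕ = 0.40035882; term = 0.40035882²·(1 − 0.23818708)·49.3/4199 = 0.0014336667.
18–34: Wₕ = 0.24758704; term = 0.24758704²·(1 − 0.18216841)·149/1986 = 0.0037612025.
55–64: Wₕ = 0.25203824; term = 0.25203824²·(1 − 0.16444404)·244/1825 = 0.0070963559.
65+: Wₕ = 0.10001590; term = 0.10001590²·(1 − 0.13919164)·216/613 = 0.0030341554.
Sum = 0.015325381.
SE = √(0.015325381) = 0.1238.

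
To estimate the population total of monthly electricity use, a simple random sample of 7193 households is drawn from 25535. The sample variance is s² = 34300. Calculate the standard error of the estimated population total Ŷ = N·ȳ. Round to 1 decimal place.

Var(Ŷ) = N²·Var(ȳ) = N²·(1 − n/N)·s²/n.
f = 7193/25535 = 0.28169180; Var(ȳ) = 0.71830820·34300/7193 = 3.4252706.
Var(Ŷ) = 25535² · 3.4252706 = 2.2334005 × 10^9.
SE(Ŷ) = √(2.2334005 × 10^9) = 47258.9.

47258.9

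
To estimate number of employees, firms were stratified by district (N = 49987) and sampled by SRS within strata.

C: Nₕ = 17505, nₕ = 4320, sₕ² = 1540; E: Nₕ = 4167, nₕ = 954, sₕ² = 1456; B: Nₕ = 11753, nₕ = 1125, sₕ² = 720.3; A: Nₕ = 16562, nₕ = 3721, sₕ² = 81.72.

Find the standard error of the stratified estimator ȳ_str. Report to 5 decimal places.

0.27383

Var(ȳ_str) = Σₕ Wₕ²(1 − fₕ)sₕ²/nₕ with Wₕ = Nₕ/N, N = 49987.
C: Wₕ = 0.35019105; term = 0.35019105²·(1 − 0.24678663)·1540/4320 = 0.032927979.
E: Wₕ = 0.08336167; term = 0.08336167²·(1 − 0.22894168)·1456/954 = 0.0081777359.
B: Wₕ = 0.23512113; term = 0.23512113²·(1 − 0.09572024)·720.3/1125 = 0.032007152.
A: Wₕ = 0.33132614; term = 0.33132614²·(1 − 0.22467093)·81.72/3721 = 0.0018692447.
Sum = 0.074982112.
SE = √(0.074982112) = 0.27383.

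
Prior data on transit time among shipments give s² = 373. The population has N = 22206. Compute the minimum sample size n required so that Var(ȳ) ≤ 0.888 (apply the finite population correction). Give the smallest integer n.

Without fpc, n₀ = s²/D = 373/0.888 = 420.0450.
With fpc, (1 − n/N)·s²/n ≤ D requires n ≥ n₀/(1 + n₀/N) = 420.0450/(1 + 420.0450/22206) = 412.2470.
Rounding up, n = 413.

413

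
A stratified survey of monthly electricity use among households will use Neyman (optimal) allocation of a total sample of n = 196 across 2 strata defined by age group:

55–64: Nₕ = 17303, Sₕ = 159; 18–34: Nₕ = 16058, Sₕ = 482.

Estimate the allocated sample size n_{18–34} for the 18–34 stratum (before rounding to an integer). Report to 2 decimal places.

144.60

Neyman allocation: nₕ = n·NₕSₕ / Σⱼ NⱼSⱼ.
Σ NⱼSⱼ = 17303·159 + 16058·482 = 1.0491133 × 10^7.
n_{18–34} = 196·16058·482 / (1.0491133 × 10^7) = 144.60.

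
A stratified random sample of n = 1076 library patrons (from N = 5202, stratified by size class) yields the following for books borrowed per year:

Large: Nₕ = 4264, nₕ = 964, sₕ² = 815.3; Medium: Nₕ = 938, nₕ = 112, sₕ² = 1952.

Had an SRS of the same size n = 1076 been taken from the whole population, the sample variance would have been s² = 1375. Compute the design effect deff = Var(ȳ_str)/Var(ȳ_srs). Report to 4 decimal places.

Var(ȳ_str) = Σ Wₕ²(1−fₕ)sₕ²/nₕ with Wₕ = Nₕ/5202:
  Large: (4264/5202)²·(1−964/4264)·815.3/964 = 0.43977532
  Medium: (938/5202)²·(1−112/938)·1952/112 = 0.49900395
  → Var(ȳ_str) = 0.93877927.
Var(ȳ_srs) = (1 − 1076/5202)·1375/1076 = 1.0135596.
deff = 0.93877927 / 1.0135596 = 0.9262.

0.9262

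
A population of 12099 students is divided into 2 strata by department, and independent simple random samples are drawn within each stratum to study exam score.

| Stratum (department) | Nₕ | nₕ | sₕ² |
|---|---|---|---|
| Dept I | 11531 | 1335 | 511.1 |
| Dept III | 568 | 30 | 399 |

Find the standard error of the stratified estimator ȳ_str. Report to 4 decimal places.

Var(ȳ_str) = Σₕ Wₕ²(1 − fₕ)sₕ²/nₕ with Wₕ = Nₕ/N, N = 12099.
Dept I: Wₕ = 0.95305397; term = 0.95305397²·(1 − 0.11577487)·511.1/1335 = 0.30748396.
Dept III: Wₕ = 0.04694603; term = 0.04694603²·(1 − 0.05281690)·399/30 = 0.027764081.
Sum = 0.33524804.
SE = √(0.33524804) = 0.5790.

0.5790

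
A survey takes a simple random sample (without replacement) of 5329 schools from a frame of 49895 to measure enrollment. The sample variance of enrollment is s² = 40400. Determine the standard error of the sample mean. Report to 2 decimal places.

2.60

Under SRS without replacement, Var(ȳ) = (1 − f)·s²/n with f = n/N = 5329/49895 = 0.10680429.
Var(ȳ) = (1 − 0.10680429)·40400/5329 = 0.89319571·7.5811597 = 6.7714593.
SE(ȳ) = √(6.7714593) = 2.60.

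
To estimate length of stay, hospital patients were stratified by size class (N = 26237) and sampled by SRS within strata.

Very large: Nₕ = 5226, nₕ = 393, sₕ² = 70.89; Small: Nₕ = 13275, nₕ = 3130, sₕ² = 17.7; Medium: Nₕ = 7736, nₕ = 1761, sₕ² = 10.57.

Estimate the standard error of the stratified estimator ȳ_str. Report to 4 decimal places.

0.0902

Var(ȳ_str) = Σₕ Wₕ²(1 − fₕ)sₕ²/nₕ with Wₕ = Nₕ/N, N = 26237.
Very large: Wₕ = 0.19918436; term = 0.19918436²·(1 − 0.07520092)·70.89/393 = 0.0066183583.
Small: Wₕ = 0.50596486; term = 0.50596486²·(1 − 0.23578154)·17.7/3130 = 0.0011063363.
Medium: Wₕ = 0.29485078; term = 0.29485078²·(1 − 0.22763702)·10.57/1761 = 4.0303397 × 10^-4.
Sum = 0.0081277286.
SE = √(0.0081277286) = 0.0902.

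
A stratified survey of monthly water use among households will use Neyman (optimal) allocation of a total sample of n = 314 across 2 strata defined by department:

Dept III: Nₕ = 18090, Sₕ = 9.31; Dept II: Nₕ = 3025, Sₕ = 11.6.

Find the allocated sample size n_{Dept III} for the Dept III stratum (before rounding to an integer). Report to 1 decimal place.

259.9

Neyman allocation: nₕ = n·NₕSₕ / Σⱼ NⱼSⱼ.
Σ NⱼSⱼ = 18090·9.31 + 3025·11.6 = 203507.9.
n_{Dept III} = 314·18090·9.31 / 203507.9 = 259.9.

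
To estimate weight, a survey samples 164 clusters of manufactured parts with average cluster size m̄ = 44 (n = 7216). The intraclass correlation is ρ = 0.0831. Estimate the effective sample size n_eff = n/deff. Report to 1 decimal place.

deff = 1 + (44 − 1)·0.0831 = 1 + 3.5733 = 4.5733.
n_eff = 7216 / 4.5733 = 1577.9.

1577.9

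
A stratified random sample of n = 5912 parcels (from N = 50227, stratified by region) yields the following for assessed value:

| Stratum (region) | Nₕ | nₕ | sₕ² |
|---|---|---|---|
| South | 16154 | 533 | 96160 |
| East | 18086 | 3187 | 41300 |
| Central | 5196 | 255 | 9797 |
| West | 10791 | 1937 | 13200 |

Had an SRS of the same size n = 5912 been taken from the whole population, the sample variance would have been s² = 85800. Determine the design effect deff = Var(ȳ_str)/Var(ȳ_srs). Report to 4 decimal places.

Var(ȳ_str) = Σ Wₕ²(1−fₕ)sₕ²/nₕ with Wₕ = Nₕ/50227:
  South: (16154/50227)²·(1−533/16154)·96160/533 = 18.04603
  East: (18086/50227)²·(1−3187/18086)·41300/3187 = 1.3841819
  Central: (5196/50227)²·(1−255/5196)·9797/255 = 0.39098712
  West: (10791/50227)²·(1−1937/10791)·13200/1937 = 0.25808992
  → Var(ȳ_str) = 20.079289.
Var(ȳ_srs) = (1 − 5912/50227)·85800/5912 = 12.804611.
deff = 20.079289 / 12.804611 = 1.5681.

1.5681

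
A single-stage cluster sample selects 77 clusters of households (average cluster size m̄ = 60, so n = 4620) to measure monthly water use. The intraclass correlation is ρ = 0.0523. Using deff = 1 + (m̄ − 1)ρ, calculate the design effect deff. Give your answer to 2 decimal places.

4.09

deff = 1 + (60 − 1)·0.0523 = 1 + 3.0857 = 4.0857.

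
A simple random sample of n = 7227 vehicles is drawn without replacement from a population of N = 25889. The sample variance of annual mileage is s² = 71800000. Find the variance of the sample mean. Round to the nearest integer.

7162

Under SRS without replacement, Var(ȳ) = (1 − f)·s²/n with f = n/N = 7227/25889 = 0.27915331.
Var(ȳ) = (1 − 0.27915331)·71800000/7227 = 0.72084669·9934.9661 = 7161.5874.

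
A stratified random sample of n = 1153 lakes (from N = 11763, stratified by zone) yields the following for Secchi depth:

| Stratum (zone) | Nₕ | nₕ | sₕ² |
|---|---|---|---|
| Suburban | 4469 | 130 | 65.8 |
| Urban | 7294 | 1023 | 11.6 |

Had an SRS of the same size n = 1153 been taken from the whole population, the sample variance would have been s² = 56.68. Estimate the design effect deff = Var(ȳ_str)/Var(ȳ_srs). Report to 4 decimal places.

Var(ȳ_str) = Σ Wₕ²(1−fₕ)sₕ²/nₕ with Wₕ = Nₕ/11763:
  Suburban: (4469/11763)²·(1−130/4469)·65.8/130 = 0.070932677
  Urban: (7294/11763)²·(1−1023/7294)·11.6/1023 = 0.0037484241
  → Var(ȳ_str) = 0.074681101.
Var(ȳ_srs) = (1 − 1153/11763)·56.68/1153 = 0.044340218.
deff = 0.074681101 / 0.044340218 = 1.6843.

1.6843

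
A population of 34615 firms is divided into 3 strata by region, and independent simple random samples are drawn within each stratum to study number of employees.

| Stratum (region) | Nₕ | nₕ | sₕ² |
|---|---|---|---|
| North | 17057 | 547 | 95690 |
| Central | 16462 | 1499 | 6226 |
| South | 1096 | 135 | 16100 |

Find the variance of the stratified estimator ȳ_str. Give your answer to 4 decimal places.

42.0737

Var(ȳ_str) = Σₕ Wₕ²(1 − fₕ)sₕ²/nₕ with Wₕ = Nₕ/N, N = 34615.
North: Wₕ = 0.49276325; term = 0.49276325²·(1 − 0.03206895)·95690/547 = 41.114999.
Central: Wₕ = 0.47557417; term = 0.47557417²·(1 − 0.09105819)·6226/1499 = 0.85384706.
South: Wₕ = 0.03166257; term = 0.03166257²·(1 − 0.12317518)·16100/135 = 0.10483285.
Sum = 42.073679.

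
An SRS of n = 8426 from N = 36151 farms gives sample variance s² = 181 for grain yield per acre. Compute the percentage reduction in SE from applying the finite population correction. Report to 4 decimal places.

f = n/N = 8426/36151 = 0.23307792.
SE_no-fpc = √(s²/n) = 0.14656442; SE_fpc = √((1−f)s²/n) = 0.12835246.
Ratio = √(1−f) = 0.87574087. Reduction = 100·(1 − 0.87574087) = 12.4259%.

12.4259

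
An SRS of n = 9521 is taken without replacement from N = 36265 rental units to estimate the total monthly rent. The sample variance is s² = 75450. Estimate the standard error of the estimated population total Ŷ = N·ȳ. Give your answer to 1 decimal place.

87668.9

Var(Ŷ) = N²·Var(ȳ) = N²·(1 − n/N)·s²/n.
f = 9521/36265 = 0.26253964; Var(ȳ) = 0.73746036·75450/9521 = 5.8440693.
Var(Ŷ) = 36265² · 5.8440693 = 7.6858291 × 10^9.
SE(Ŷ) = √(7.6858291 × 10^9) = 87668.9.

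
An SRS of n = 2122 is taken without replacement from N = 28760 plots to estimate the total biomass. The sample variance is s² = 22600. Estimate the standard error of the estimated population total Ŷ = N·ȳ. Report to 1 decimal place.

Var(Ŷ) = N²·Var(ȳ) = N²·(1 − n/N)·s²/n.
f = 2122/28760 = 0.07378303; Var(ȳ) = 0.92621697·22600/2122 = 9.8645162.
Var(Ŷ) = 28760² · 9.8645162 = 8.1593123 × 10^9.
SE(Ŷ) = √(8.1593123 × 10^9) = 90328.9.

90328.9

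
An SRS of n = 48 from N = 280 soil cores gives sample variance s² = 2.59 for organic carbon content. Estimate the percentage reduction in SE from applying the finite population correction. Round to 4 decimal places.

8.9741

f = n/N = 48/280 = 0.17142857.
SE_no-fpc = √(s²/n) = 0.23228933; SE_fpc = √((1−f)s²/n) = 0.21144345.
Ratio = √(1−f) = 0.91025899. Reduction = 100·(1 − 0.91025899) = 8.9741%.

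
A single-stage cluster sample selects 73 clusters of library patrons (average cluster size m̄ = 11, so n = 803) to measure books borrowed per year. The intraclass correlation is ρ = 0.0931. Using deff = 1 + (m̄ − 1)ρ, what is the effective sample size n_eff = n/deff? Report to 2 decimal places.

415.85

deff = 1 + (11 − 1)·0.0931 = 1 + 0.931 = 1.931.
n_eff = 803 / 1.931 = 415.85.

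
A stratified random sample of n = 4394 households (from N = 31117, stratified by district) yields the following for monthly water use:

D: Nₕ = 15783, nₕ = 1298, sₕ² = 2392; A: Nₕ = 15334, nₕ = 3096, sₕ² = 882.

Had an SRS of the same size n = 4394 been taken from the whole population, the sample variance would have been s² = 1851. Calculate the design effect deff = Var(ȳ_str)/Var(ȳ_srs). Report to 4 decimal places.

1.3553

Var(ȳ_str) = Σ Wₕ²(1−fₕ)sₕ²/nₕ with Wₕ = Nₕ/31117:
  D: (15783/31117)²·(1−1298/15783)·2392/1298 = 0.43511003
  A: (15334/31117)²·(1−3096/15334)·882/3096 = 0.055212588
  → Var(ȳ_str) = 0.49032262.
Var(ȳ_srs) = (1 − 4394/31117)·1851/4394 = 0.36177109.
deff = 0.49032262 / 0.36177109 = 1.3553.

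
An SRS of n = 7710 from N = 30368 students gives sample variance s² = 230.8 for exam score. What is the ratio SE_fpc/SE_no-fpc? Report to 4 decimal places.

f = n/N = 7710/30368 = 0.25388567.
SE_no-fpc = √(s²/n) = 0.17301777; SE_fpc = √((1−f)s²/n) = 0.14944913.
Ratio = √(1−f) = 0.86377910.

0.8638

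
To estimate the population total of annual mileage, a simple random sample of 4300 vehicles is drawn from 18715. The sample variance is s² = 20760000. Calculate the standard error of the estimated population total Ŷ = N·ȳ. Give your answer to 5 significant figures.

Var(Ŷ) = N²·Var(ȳ) = N²·(1 − n/N)·s²/n.
f = 4300/18715 = 0.22976222; Var(ȳ) = 0.77023778·20760000/4300 = 3718.6363.
Var(Ŷ) = 18715² · 3718.6363 = 1.3024569 × 10^12.
SE(Ŷ) = √(1.3024569 × 10^12) = 1.1413 × 10^6.

1.1413 × 10^6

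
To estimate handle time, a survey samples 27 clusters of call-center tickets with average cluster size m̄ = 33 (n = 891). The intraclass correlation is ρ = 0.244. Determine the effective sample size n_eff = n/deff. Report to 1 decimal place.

101.2

deff = 1 + (33 − 1)·0.244 = 1 + 7.808 = 8.808.
n_eff = 891 / 8.808 = 101.2.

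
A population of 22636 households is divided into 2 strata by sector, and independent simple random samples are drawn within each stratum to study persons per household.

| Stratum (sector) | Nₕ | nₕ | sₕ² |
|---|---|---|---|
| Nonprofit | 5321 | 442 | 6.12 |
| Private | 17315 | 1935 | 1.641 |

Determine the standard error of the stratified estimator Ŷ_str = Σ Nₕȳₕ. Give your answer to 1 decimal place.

765.1

Var(Ŷ_str) = Σₕ Nₕ²(1 − fₕ)sₕ²/nₕ.
Nonprofit: 5321²·(1 − 442/5321)·6.12/442 = 359462.2.
Private: 17315²·(1 − 1935/17315)·1.641/1935 = 225842.9.
Sum = 585305.1.
SE = √(585305.1) = 765.1.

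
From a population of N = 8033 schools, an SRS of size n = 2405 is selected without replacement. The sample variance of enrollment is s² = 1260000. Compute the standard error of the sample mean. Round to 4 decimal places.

Under SRS without replacement, Var(ȳ) = (1 − f)·s²/n with f = n/N = 2405/8033 = 0.29939002.
Var(ȳ) = (1 − 0.29939002)·1260000/2405 = 0.70060998·523.90852 = 367.05554.
SE(ȳ) = √(367.05554) = 19.1587.

19.1587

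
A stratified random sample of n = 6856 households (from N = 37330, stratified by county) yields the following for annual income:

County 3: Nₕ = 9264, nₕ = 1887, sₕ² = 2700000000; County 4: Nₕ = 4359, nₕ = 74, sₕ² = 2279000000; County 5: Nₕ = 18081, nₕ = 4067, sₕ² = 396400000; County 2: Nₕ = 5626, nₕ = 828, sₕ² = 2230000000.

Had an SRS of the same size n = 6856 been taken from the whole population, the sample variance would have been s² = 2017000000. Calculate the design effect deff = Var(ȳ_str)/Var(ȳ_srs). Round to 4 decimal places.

Var(ȳ_str) = Σ Wₕ²(1−fₕ)sₕ²/nₕ with Wₕ = Nₕ/37330:
  County 3: (9264/37330)²·(1−1887/9264)·2700000000/1887 = 70170.442
  County 4: (4359/37330)²·(1−74/4359)·2279000000/74 = 412794.9
  County 5: (18081/37330)²·(1−4067/18081)·396400000/4067 = 17722.625
  County 2: (5626/37330)²·(1−828/5626)·2230000000/828 = 52169.721
  → Var(ȳ_str) = 552857.69.
Var(ȳ_srs) = (1 − 6856/37330)·2017000000/6856 = 240163.26.
deff = 552857.69 / 240163.26 = 2.3020.

2.3020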